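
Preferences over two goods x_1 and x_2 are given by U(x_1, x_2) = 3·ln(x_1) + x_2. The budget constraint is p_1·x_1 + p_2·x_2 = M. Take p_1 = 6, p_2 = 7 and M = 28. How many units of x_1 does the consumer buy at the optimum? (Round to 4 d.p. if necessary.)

x_1* = 3.5

Set MRS = p_1/p_2: (3/x_1)/1 = p_1/p_2.
So x_1*(p_1,p_2) = 3·p_2/p_1, independent of income; and x_2* = (M − 3·p_2)/p_2.
At the given prices: x_1* = 3·7/6 = 3.5.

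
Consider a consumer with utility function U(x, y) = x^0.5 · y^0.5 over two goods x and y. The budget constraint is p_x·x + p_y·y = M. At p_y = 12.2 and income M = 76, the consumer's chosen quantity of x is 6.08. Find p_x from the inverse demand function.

p_x = 6.25

The MRS is y/x. Set MRS = p_x/p_y.
Rearranging, p_y·y = p_x·x. Substituting into the budget gives p_x·x·(1 + 1) = M.
Demand: x*(p_x,p_y,M) = 0.5·M/p_x and y* = 0.5·M/p_y.
Set x* = 6.08 in the demand function and solve for p_x: p_x = 6.25.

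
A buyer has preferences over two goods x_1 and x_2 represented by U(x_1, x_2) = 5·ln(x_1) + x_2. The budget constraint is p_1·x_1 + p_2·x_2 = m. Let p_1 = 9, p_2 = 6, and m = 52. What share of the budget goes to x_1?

share on x_1 = 0.5769

Set MRS = p_1/p_2: (5/x_1)/1 = p_1/p_2.
So x_1*(p_1,p_2) = 5·p_2/p_1, independent of income; and x_2* = (m − 5·p_2)/p_2.
At the given prices: x_1* = 5·6/9 = 3.3333, and x_2* = 3.6667.
Expenditure on x_1: 9·3.3333 = 30; share = 0.5769.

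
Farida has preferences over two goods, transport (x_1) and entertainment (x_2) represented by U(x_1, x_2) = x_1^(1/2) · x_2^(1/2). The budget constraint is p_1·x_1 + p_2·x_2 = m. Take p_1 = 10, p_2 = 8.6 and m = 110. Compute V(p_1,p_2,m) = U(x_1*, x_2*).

Demand: x_1*(p_1,p_2,m) = 0.5·m/p_1 and x_2* = 0.5·m/p_2.
At p_1=10, p_2=8.6, m=110: x_1* = 0.5·110/10 = 5.5, x_2* = 6.3953.
Utility at the optimum: U(5.5, 6.3953) = 5.9308.

V = 5.9308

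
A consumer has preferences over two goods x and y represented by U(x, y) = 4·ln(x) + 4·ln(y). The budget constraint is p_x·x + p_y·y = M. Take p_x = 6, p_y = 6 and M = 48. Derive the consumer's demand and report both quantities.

x* = 4, y* = 4

At p_x=6, p_y=6, M=48: x* = 0.5·48/6 = 4, y* = 4.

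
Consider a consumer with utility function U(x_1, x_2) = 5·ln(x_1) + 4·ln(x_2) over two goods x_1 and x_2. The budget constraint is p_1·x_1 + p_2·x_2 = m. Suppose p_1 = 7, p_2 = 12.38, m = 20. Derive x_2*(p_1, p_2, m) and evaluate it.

MU_x_1/MU_x_2 = (5·x_2)/(4·x_1); tangency sets this equal to p_1/p_2.
Rearranging, p_2·x_2 = (4/5)·p_1·x_1. Substituting into the budget gives p_1·x_1·(1 + (4/5)) = m.
Demand: x_1*(p_1,p_2,m) = 5/9·m/p_1 and x_2* = 4/9·m/p_2.
At p_1=7, p_2=12.38, m=20: x_2* = 4/9·20/12.38 = 0.718.

x_2* = 0.718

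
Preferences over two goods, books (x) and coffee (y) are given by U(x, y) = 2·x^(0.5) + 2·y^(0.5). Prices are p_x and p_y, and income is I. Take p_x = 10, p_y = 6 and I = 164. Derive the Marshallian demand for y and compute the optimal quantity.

y* = 17.0833

From the CES first-order condition, (y/x)^(0.5) = p_x/p_y.
Hence y/x = (p_x/p_y)^(1/(0.5)), i.e. raised to the 2 power.
With the ratio pinned down, the budget gives x* = I/(p_x + p_y·(y/x)) and y* = (y/x)·x*.
Numerically y/x = 2.777778, so x* = 164/(10 + 6·2.777778) = 6.15 and y* = 2.777778·6.15 = 17.0833.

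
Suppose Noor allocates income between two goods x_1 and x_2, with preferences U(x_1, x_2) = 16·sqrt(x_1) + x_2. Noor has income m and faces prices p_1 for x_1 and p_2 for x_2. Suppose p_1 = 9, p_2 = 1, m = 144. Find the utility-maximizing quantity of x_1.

MU_x_1 = 8/√x_1, MU_x_2 = 1. Tangency: 8/√x_1 = p_1/p_2.
Solve: √x_1 = 8·p_2/p_1, so x_1*(p_1,p_2) = (8·p_2/p_1)², and x_2* = (m − p_1·x_1*)/p_2.
Plugging in: x_1* = (8·1/9)² = 0.7901.

x_1* = 0.7901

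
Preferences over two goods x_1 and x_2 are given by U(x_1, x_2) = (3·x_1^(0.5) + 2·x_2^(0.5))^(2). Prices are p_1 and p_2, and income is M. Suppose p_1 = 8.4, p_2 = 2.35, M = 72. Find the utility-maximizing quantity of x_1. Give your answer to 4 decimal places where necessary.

x_1* = 3.3112

MRS = MU_x_1/MU_x_2 = (3/2)·(x_2/x_1)^(0.5). Set equal to p_1/p_2.
Solve for the ratio: x_2/x_1 = [(2/3)·p_1/p_2]^(2).
Substitute x_2 = (x_2/x_1)·x_1 into the budget: x_1* = M/(p_1 + p_2·(x_2/x_1)).
Numerically x_2/x_1 = 5.678588, so x_1* = 72/(8.4 + 2.35·5.678588) = 3.3112.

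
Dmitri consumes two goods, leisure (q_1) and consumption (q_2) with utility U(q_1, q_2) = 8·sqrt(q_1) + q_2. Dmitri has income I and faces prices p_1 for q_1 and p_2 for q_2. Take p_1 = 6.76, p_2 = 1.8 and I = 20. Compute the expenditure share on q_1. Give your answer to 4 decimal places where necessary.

share on q_1 = 0.3834

Set MRS = p_1/p_2: 4·q_1^(−1/2) = p_1/p_2.
Thus q_1* = (4·p_2/p_1)² — independent of I — with the rest of income spent on q_2.
Plugging in: q_1* = (4·1.8/6.76)² = 1.1344, q_2* = 6.8508.
Expenditure on q_1: 6.76·1.1344 = 7.6686; share = 0.3834.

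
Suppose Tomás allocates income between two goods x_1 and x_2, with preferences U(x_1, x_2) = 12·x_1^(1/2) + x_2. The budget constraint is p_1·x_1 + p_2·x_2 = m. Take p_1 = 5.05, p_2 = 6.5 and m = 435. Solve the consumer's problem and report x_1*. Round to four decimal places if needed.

Set MRS = p_1/p_2: 6·x_1^(−1/2) = p_1/p_2.
Thus x_1* = (6·p_2/p_1)² — independent of m — with the rest of income spent on x_2.
Plugging in: x_1* = (6·6.5/5.05)² = 59.6412.

x_1* = 59.6412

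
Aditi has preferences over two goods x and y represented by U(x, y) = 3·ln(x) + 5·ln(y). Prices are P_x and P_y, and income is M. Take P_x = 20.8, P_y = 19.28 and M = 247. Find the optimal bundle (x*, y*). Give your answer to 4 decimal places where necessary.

x* = 4.4531, y* = 8.007

Demand: x*(P_x,P_y,M) = 0.375·M/P_x and y* = 0.625·M/P_y.
At P_x=20.8, P_y=19.28, M=247: x* = 0.375·247/20.8 = 4.4531, y* = 8.007.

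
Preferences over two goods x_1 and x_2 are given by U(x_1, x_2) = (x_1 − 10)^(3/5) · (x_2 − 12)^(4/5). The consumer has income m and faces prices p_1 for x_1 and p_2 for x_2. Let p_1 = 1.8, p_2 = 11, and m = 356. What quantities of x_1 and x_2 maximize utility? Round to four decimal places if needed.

MRS = (3/4)·(x_2−12)/(x_1−10). Tangency with p_1/p_2 gives x_2−12 = (4/3)·(p_1/p_2)·(x_1−10).
After buying the subsistence bundle (10, 12), a share 3/7 of the remaining income goes to x_1: x_1* = 10 + 3/7·(m − 10p_1 − 12p_2)/p_1.
Discretionary income = 356 − 10·1.8 − 12·11 = 206; x_1* = 10 + 3/7·206/1.8 = 59.0476; x_2* = 12 + 4/7·206/11 = 22.7013.

x_1* = 59.0476, x_2* = 22.7013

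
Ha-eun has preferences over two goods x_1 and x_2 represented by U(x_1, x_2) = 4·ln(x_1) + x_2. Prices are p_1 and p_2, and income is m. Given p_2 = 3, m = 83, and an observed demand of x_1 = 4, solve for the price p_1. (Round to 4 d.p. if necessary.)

p_1 = 3

Set MRS = p_1/p_2: (4/x_1)/1 = p_1/p_2.
So x_1*(p_1,p_2) = 4·p_2/p_1, independent of income; and x_2* = (m − 4·p_2)/p_2.
Set x_1* = 4 in the demand function and solve for p_1: p_1 = 3.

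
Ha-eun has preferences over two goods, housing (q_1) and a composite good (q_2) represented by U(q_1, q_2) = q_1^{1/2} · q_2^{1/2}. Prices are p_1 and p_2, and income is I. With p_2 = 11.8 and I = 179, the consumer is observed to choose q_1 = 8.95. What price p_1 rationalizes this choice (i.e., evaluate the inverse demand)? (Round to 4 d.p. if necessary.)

p_1 = 10

The MRS is q_2/q_1. Set MRS = p_1/p_2.
Rearranging, p_2·q_2 = p_1·q_1. Substituting into the budget gives p_1·q_1·(1 + 1) = I.
Demand: q_1*(p_1,p_2,I) = 0.5·I/p_1 and q_2* = 0.5·I/p_2.
Set q_1* = 8.95 in the demand function and solve for p_1: p_1 = 10.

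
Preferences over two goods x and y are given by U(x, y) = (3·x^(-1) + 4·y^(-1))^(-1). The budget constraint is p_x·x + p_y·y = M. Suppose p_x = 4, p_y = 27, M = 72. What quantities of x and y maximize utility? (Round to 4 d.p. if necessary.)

MU_x ∝ 3·x^(-2), MU_y ∝ 4·y^(-2), so MRS = (3/4)·(y/x)^(2) = p_x/p_y.
Solve for the ratio: y/x = [(4/3)·p_x/p_y]^(0.5).
Substitute y = (y/x)·x into the budget: x* = M/(p_x + p_y·(y/x)).
Numerically y/x = 0.444444, so x* = 72/(4 + 27·0.444444) = 4.5 and y* = 0.444444·4.5 = 2.

x* = 4.5, y* = 2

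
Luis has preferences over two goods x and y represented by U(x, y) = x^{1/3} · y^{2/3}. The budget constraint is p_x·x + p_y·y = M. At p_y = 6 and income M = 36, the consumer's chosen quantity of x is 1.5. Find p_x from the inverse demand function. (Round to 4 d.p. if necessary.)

MU_x/MU_y = (1/3·y)/(2/3·x); tangency sets this equal to p_x/p_y.
So 1/3·p_y·y = 2/3·p_x·x; combined with the budget, a share 1/3 of income goes to x.
Demand: x*(p_x,p_y,M) = 1/3·M/p_x and y* = 2/3·M/p_y.
Set x* = 1.5 in the demand function and solve for p_x: p_x = 8.

p_x = 8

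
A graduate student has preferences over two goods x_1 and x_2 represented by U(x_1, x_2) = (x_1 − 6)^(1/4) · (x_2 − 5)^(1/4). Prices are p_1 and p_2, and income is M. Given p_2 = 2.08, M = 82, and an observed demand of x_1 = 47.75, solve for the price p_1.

p_1 = 0.8

MRS = (x_2−5)/(x_1−6). Tangency with p_1/p_2 gives x_2−5 = (p_1/p_2)·(x_1−6).
After buying the subsistence bundle (6, 5), a share 0.5 of the remaining income goes to x_1: x_1* = 6 + 0.5·(M − 6p_1 − 5p_2)/p_1.
Set x_1* = 47.75 in the demand function and solve for p_1: p_1 = 0.8.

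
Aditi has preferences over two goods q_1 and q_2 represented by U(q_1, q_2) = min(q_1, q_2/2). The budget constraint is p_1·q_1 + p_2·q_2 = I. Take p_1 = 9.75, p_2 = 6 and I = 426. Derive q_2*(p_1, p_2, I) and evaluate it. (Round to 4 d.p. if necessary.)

q_2* = 39.1724

Leontief preferences: the optimum is at the kink where q_1/1 = q_2/2, i.e. q_2 = 2·q_1.
Budget: p_1·q_1 + p_2·2·q_1 = I, so (p_1 + 2·p_2)·q_1 = I.
Demand: q_1*(p_1,p_2,I) = I/(p_1 + 2·p_2), q_2* = 2·I/(p_1 + 2·p_2).
Here 9.75 + 2·6 = 21.75, giving q_2* = 39.1724.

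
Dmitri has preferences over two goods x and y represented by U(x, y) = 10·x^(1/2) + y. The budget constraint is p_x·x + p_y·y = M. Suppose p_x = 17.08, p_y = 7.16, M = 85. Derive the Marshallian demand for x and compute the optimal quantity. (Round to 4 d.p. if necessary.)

Utility is quasi-linear in y; the FOC for x is 5/√x = p_x/p_y.
Solve: √x = 5·p_y/p_x, so x*(p_x,p_y) = (5·p_y/p_x)², and y* = (M − p_x·x*)/p_y.
Plugging in: x* = (5·7.16/17.08)² = 4.3933.

x* = 4.3933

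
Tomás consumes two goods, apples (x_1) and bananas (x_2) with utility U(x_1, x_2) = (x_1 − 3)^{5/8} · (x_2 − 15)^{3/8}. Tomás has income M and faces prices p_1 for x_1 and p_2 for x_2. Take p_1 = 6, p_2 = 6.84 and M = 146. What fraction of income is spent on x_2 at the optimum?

MRS = (5/3)·(x_2−15)/(x_1−3). Tangency with p_1/p_2 gives x_2−15 = (3/5)·(p_1/p_2)·(x_1−3).
After buying the subsistence bundle (3, 15), a share 0.625 of the remaining income goes to x_1: x_1* = 3 + 0.625·(M − 3p_1 − 15p_2)/p_1.
Discretionary income = 146 − 3·6 − 15·6.84 = 25.4; x_1* = 3 + 0.625·25.4/6 = 5.6458; x_2* = 15 + 0.375·25.4/6.84 = 16.3925.
Expenditure on x_2: 6.84·16.3925 = 112.125; share = 0.768.

share on x_2 = 0.768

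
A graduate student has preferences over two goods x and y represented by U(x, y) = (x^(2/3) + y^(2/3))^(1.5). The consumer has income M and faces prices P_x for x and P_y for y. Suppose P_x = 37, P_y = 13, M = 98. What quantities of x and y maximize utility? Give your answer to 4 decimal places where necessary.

x* = 0.291, y* = 6.7101

Substitute y = (y/x)·x into the budget: x* = M/(P_x + P_y·(y/x)).
Numerically y/x = 23.05553, so x* = 98/(37 + 13·23.05553) = 0.291 and y* = 23.05553·0.291 = 6.7101.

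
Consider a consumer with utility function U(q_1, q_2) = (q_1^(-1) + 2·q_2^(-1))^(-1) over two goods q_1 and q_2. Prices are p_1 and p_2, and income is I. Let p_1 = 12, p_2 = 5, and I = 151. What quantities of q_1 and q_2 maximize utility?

q_1* = 6.5782, q_2* = 14.4122

MRS = MU_q_1/MU_q_2 = (1/2)·(q_2/q_1)^(2). Set equal to p_1/p_2.
Solve for the ratio: q_2/q_1 = [2·p_1/p_2]^(0.5).
Substitute q_2 = (q_2/q_1)·q_1 into the budget: q_1* = I/(p_1 + p_2·(q_2/q_1)).
Numerically q_2/q_1 = 2.19089, so q_1* = 151/(12 + 5·2.19089) = 6.5782 and q_2* = 2.19089·6.5782 = 14.4122.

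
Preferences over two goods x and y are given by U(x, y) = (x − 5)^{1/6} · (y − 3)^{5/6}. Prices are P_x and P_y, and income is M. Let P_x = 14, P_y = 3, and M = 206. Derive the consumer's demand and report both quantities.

After buying the subsistence bundle (5, 3), a share 1/6 of the remaining income goes to x: x* = 5 + 1/6·(M − 5P_x − 3P_y)/P_x.
Discretionary income = 206 − 5·14 − 3·3 = 127; x* = 5 + 1/6·127/14 = 6.5119; y* = 3 + 5/6·127/3 = 38.2778.

x* = 6.5119, y* = 38.2778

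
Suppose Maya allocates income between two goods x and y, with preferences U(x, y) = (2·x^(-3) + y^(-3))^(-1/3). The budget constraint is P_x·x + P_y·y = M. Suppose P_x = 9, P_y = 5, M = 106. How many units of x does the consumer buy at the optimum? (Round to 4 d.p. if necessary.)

MRS = MU_x/MU_y = 2·(y/x)^(4). Set equal to P_x/P_y.
Hence y/x = ((1/2)·P_x/P_y)^(1/(4)), i.e. raised to the 0.25 power.
With the ratio pinned down, the budget gives x* = M/(P_x + P_y·(y/x)) and y* = (y/x)·x*.
Numerically y/x = 0.974004, so x* = 106/(9 + 5·0.974004) = 7.6424.

x* = 7.6424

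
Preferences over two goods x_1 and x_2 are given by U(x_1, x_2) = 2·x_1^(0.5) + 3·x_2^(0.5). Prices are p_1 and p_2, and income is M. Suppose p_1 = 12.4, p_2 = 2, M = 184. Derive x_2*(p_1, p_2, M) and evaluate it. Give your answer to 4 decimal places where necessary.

x_2* = 85.8462

Numerically x_2/x_1 = 86.49, so x_1* = 184/(12.4 + 2·86.49) = 0.9926 and x_2* = 86.49·0.9926 = 85.8462.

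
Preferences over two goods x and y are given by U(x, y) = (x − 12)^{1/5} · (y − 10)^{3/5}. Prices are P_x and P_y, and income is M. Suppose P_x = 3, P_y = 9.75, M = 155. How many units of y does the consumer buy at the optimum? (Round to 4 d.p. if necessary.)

Let x' = x−12, y' = y−10. MRS = (1/3)·y'/x' = P_x/P_y.
Substituting into the budget: x* = 12 + 0.25·(M − 12·P_x − 10·P_y)/P_x, and y* = 10 + 0.75·(…)/P_y.
Discretionary income = 155 − 12·3 − 10·9.75 = 21.5; y* = 10 + 0.75·21.5/9.75 = 11.6538.

y* = 11.6538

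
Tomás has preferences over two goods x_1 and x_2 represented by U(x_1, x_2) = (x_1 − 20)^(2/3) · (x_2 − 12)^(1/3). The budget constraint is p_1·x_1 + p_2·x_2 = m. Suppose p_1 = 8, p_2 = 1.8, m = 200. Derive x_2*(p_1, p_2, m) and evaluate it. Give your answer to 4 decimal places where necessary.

x_2* = 15.4074

Substituting into the budget: x_1* = 20 + 2/3·(m − 20·p_1 − 12·p_2)/p_1, and x_2* = 12 + 1/3·(…)/p_2.
Discretionary income = 200 − 20·8 − 12·1.8 = 18.4; x_2* = 12 + 1/3·18.4/1.8 = 15.4074.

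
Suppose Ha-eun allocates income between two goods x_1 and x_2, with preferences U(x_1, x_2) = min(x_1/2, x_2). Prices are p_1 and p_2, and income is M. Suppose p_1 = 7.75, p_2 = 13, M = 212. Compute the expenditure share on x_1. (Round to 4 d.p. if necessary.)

share on x_1 = 0.5439

Leontief preferences: the optimum is at the kink where x_1/2 = x_2/1, i.e. x_2 = (1/2)·x_1.
Budget: p_1·x_1 + p_2·(1/2)·x_1 = M, so (2·p_1 + p_2)·x_1 = 2·M.
Demand: x_1*(p_1,p_2,M) = 2·M/(2·p_1 + p_2), x_2* = M/(2·p_1 + p_2).
Here 2·7.75 + 13 = 28.5, giving x_1* = 14.8772 and x_2* = 7.4386.
Expenditure on x_1: 7.75·14.8772 = 115.2982; share = 0.5439.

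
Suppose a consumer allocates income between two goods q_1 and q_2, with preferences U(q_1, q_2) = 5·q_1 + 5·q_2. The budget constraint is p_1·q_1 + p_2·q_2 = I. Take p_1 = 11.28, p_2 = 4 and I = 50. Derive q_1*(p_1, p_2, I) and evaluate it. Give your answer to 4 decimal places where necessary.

Perfect substitutes: compare marginal utility per dollar. 5/p_1 vs 5/p_2 → 0.4433 vs 1.25.
q_2 gives more utility per dollar, so spend all income on q_2: q_2* = I/p_2, q_1* = 0.
Numerically: q_1* = 0, q_2* = 12.5.

q_1* = 0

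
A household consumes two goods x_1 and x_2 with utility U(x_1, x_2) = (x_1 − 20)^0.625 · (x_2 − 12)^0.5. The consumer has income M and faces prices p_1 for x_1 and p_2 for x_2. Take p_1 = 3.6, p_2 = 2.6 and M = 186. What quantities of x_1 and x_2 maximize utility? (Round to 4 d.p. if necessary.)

x_1* = 32.7778, x_2* = 26.1538

This is Cobb-Douglas in (x_1−20, x_2−12): tangency gives 0.625·p_2·(x_2−12) = 0.5·p_1·(x_1−20).
After buying the subsistence bundle (20, 12), a share 5/9 of the remaining income goes to x_1: x_1* = 20 + 5/9·(M − 20p_1 − 12p_2)/p_1.
Discretionary income = 186 − 20·3.6 − 12·2.6 = 82.8; x_1* = 20 + 5/9·82.8/3.6 = 32.7778; x_2* = 12 + 4/9·82.8/2.6 = 26.1538.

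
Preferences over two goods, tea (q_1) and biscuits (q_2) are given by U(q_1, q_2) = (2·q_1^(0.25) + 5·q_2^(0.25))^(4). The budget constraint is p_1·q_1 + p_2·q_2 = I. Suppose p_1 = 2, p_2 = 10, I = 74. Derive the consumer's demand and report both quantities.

q_1* = 12.3984, q_2* = 4.9203

With the ratio pinned down, the budget gives q_1* = I/(p_1 + p_2·(q_2/q_1)) and q_2* = (q_2/q_1)·q_1*.
Numerically q_2/q_1 = 0.39685, so q_1* = 74/(2 + 10·0.39685) = 12.3984 and q_2* = 0.39685·12.3984 = 4.9203.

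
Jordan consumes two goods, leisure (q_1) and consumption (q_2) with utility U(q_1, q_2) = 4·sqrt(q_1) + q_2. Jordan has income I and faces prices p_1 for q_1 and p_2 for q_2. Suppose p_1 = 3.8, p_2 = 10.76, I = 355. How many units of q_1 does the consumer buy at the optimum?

Utility is quasi-linear in q_2; the FOC for q_1 is 2/√q_1 = p_1/p_2.
Solve: √q_1 = 2·p_2/p_1, so q_1*(p_1,p_2) = (2·p_2/p_1)², and q_2* = (I − p_1·q_1*)/p_2.
Plugging in: q_1* = (2·10.76/3.8)² = 32.0714.

q_1* = 32.0714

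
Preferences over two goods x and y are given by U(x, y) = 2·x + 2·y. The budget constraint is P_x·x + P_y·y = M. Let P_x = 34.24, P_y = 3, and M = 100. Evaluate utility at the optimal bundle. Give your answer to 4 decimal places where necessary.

Perfect substitutes: compare marginal utility per dollar. 2/P_x vs 2/P_y → 0.0584 vs 0.6667.
y gives more utility per dollar, so spend all income on y: y* = M/P_y, x* = 0.
Numerically: x* = 0, y* = 33.3333.
Utility at the optimum: U(0, 33.3333) = 66.6667.

V = 66.6667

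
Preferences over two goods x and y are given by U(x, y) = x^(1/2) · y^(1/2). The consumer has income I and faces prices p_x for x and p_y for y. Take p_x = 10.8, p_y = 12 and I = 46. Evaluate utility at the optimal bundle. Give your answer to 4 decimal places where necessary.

MU_x/MU_y = (0.5·y)/(0.5·x); tangency sets this equal to p_x/p_y.
Rearranging, p_y·y = p_x·x. Substituting into the budget gives p_x·x·(1 + 1) = I.
Demand: x*(p_x,p_y,I) = 0.5·I/p_x and y* = 0.5·I/p_y.
At p_x=10.8, p_y=12, I=46: x* = 0.5·46/10.8 = 2.1296, y* = 1.9167.
Utility at the optimum: U(2.1296, 1.9167) = 2.0203.

V = 2.0203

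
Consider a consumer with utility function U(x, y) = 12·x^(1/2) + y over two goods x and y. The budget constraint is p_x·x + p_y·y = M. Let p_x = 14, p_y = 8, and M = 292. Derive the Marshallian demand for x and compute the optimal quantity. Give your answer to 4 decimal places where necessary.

MU_x = 6/√x, MU_y = 1. Tangency: 6/√x = p_x/p_y.
Solve: √x = 6·p_y/p_x, so x*(p_x,p_y) = (6·p_y/p_x)², and y* = (M − p_x·x*)/p_y.
Plugging in: x* = (6·8/14)² = 11.7551.

x* = 11.7551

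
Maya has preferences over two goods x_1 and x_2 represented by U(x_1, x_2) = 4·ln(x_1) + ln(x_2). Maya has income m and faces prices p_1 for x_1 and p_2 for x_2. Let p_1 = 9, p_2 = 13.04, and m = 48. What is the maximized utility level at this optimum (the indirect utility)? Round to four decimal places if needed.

Tangency: MRS = 4·x_2/x_1 = p_1/p_2.
Rearranging, p_2·x_2 = (1/4)·p_1·x_1. Substituting into the budget gives p_1·x_1·(1 + (1/4)) = m.
Demand: x_1*(p_1,p_2,m) = 0.8·m/p_1 and x_2* = 0.2·m/p_2.
At p_1=9, p_2=13.04, m=48: x_1* = 0.8·48/9 = 4.2667, x_2* = 0.7362.
Utility at the optimum: U(4.2667, 0.7362) = 5.4971.

V = 5.4971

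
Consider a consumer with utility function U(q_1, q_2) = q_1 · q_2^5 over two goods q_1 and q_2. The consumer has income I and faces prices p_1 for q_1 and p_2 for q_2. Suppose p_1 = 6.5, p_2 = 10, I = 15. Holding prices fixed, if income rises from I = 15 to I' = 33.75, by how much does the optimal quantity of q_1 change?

MU_q_1/MU_q_2 = (q_2)/(5·q_1); tangency sets this equal to p_1/p_2.
Rearranging, p_2·q_2 = 5·p_1·q_1. Substituting into the budget gives p_1·q_1·(1 + 5) = I.
Demand: q_1*(p_1,p_2,I) = 1/6·I/p_1 and q_2* = 5/6·I/p_2.
At p_1=6.5, p_2=10, I=15: q_1* = 1/6·15/6.5 = 0.3846.
At I' = 33.75: q_1* = 0.8654. Change: 0.8654 − 0.3846 = 0.4808.

Δq_1* = 0.4808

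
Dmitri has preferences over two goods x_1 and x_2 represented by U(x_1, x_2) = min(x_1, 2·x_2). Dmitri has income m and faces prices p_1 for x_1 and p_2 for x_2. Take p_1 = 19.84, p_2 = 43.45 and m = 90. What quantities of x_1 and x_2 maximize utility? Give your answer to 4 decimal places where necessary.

Demand: x_1*(p_1,p_2,m) = 2·m/(2·p_1 + p_2), x_2* = m/(2·p_1 + p_2).
Here 2·19.84 + 43.45 = 83.13, giving x_1* = 2.1653 and x_2* = 1.0826.

x_1* = 2.1653, x_2* = 1.0826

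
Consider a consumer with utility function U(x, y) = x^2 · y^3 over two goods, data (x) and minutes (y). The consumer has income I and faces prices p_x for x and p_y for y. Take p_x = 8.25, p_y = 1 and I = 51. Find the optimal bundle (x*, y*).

x* = 2.4727, y* = 30.6

MU_x/MU_y = (2·y)/(3·x); tangency sets this equal to p_x/p_y.
So 2·p_y·y = 3·p_x·x; combined with the budget, a share 0.4 of income goes to x.
Demand: x*(p_x,p_y,I) = 0.4·I/p_x and y* = 0.6·I/p_y.
At p_x=8.25, p_y=1, I=51: x* = 0.4·51/8.25 = 2.4727, y* = 30.6.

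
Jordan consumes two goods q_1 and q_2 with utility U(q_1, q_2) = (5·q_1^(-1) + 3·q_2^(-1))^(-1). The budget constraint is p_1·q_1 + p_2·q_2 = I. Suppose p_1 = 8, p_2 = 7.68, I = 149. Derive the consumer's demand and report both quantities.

From the CES first-order condition, (5/3)·(q_2/q_1)^(2) = p_1/p_2.
Hence q_2/q_1 = ((3/5)·p_1/p_2)^(1/(2)), i.e. raised to the 0.5 power.
With the ratio pinned down, the budget gives q_1* = I/(p_1 + p_2·(q_2/q_1)) and q_2* = (q_2/q_1)·q_1*.
Numerically q_2/q_1 = 0.790569, so q_1* = 149/(8 + 7.68·0.790569) = 10.5887 and q_2* = 0.790569·10.5887 = 8.3711.

q_1* = 10.5887, q_2* = 8.3711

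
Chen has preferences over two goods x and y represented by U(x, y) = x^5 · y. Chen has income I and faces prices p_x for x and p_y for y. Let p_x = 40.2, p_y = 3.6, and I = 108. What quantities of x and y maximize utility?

Demand: x*(p_x,p_y,I) = 5/6·I/p_x and y* = 1/6·I/p_y.
At p_x=40.2, p_y=3.6, I=108: x* = 5/6·108/40.2 = 2.2388, y* = 5.

x* = 2.2388, y* = 5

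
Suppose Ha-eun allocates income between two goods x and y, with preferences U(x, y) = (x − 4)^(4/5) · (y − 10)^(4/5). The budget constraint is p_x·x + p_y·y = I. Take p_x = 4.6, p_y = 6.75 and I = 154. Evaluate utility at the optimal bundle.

V = 18.1025

MRS = (y−10)/(x−4). Tangency with p_x/p_y gives y−10 = (p_x/p_y)·(x−4).
After buying the subsistence bundle (4, 10), a share 0.5 of the remaining income goes to x: x* = 4 + 0.5·(I − 4p_x − 10p_y)/p_x.
Discretionary income = 154 − 4·4.6 − 10·6.75 = 68.1; x* = 4 + 0.5·68.1/4.6 = 11.4022; y* = 10 + 0.5·68.1/6.75 = 15.0444.
Utility at the optimum: U(11.4022, 15.0444) = 18.1025.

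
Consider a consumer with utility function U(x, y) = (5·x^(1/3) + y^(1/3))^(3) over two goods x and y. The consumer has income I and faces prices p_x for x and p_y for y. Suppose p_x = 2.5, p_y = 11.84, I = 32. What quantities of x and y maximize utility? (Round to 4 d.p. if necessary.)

x* = 12.2947, y* = 0.1067

MU_x ∝ 5·x^(-2/3), MU_y ∝ y^(-2/3), so MRS = 5·(y/x)^(2/3) = p_x/p_y.
Solve for the ratio: y/x = [(1/5)·p_x/p_y]^(1.5).
Substitute y = (y/x)·x into the budget: x* = I/(p_x + p_y·(y/x)).
Numerically y/x = 0.008678, so x* = 32/(2.5 + 11.84·0.008678) = 12.2947 and y* = 0.008678·12.2947 = 0.1067.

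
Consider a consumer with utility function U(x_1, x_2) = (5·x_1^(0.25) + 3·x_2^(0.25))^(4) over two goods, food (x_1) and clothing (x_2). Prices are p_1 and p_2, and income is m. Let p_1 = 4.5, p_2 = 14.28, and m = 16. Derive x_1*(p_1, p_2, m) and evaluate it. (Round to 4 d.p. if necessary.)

x_1* = 2.6448

MRS = MU_x_1/MU_x_2 = (5/3)·(x_2/x_1)^(0.75). Set equal to p_1/p_2.
Solve for the ratio: x_2/x_1 = [(3/5)·p_1/p_2]^(4/3).
With the ratio pinned down, the budget gives x_1* = m/(p_1 + p_2·(x_2/x_1)) and x_2* = (x_2/x_1)·x_1*.
Numerically x_2/x_1 = 0.108521, so x_1* = 16/(4.5 + 14.28·0.108521) = 2.6448.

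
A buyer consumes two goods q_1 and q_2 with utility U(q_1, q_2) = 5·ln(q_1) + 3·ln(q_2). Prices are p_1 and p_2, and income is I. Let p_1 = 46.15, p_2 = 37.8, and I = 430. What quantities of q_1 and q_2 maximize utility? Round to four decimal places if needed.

The MRS is (5/3)·q_2/q_1. Set MRS = p_1/p_2.
So 5·p_2·q_2 = 3·p_1·q_1; combined with the budget, a share 0.625 of income goes to q_1.
Demand: q_1*(p_1,p_2,I) = 0.625·I/p_1 and q_2* = 0.375·I/p_2.
At p_1=46.15, p_2=37.8, I=430: q_1* = 0.625·430/46.15 = 5.8234, q_2* = 4.2659.

q_1* = 5.8234, q_2* = 4.2659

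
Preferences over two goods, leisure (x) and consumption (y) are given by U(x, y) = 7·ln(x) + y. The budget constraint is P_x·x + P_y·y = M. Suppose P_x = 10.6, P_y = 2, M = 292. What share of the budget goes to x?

share on x = 0.0479

MU_x = 7/x, MU_y = 1. Tangency: 7/x = P_x/P_y.
So x*(P_x,P_y) = 7·P_y/P_x, independent of income; and y* = (M − 7·P_y)/P_y.
At the given prices: x* = 7·2/10.6 = 1.3208, and y* = 139.
Expenditure on x: 10.6·1.3208 = 14; share = 0.0479.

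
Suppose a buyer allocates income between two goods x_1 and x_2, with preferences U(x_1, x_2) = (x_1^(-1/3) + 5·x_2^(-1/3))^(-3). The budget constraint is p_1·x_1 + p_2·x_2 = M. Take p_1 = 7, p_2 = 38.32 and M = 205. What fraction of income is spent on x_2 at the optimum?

share on x_2 = 0.8365

MRS = MU_x_1/MU_x_2 = (1/5)·(x_2/x_1)^(4/3). Set equal to p_1/p_2.
Solve for the ratio: x_2/x_1 = [5·p_1/p_2]^(0.75).
With the ratio pinned down, the budget gives x_1* = M/(p_1 + p_2·(x_2/x_1)) and x_2* = (x_2/x_1)·x_1*.
Numerically x_2/x_1 = 0.93429, so x_1* = 205/(7 + 38.32·0.93429) = 4.7895 and x_2* = 0.93429·4.7895 = 4.4748.
Expenditure on x_2: 38.32·4.4748 = 171.4735; share = 0.8365.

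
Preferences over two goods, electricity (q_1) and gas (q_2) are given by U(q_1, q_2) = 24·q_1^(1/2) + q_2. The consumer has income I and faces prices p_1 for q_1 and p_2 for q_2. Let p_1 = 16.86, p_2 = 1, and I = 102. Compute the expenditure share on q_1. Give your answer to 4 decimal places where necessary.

Utility is quasi-linear in q_2; the FOC for q_1 is 12/√q_1 = p_1/p_2.
Thus q_1* = (12·p_2/p_1)² — independent of I — with the rest of income spent on q_2.
Plugging in: q_1* = (12·1/16.86)² = 0.5066, q_2* = 93.4591.
Expenditure on q_1: 16.86·0.5066 = 8.5409; share = 0.0837.

share on q_1 = 0.0837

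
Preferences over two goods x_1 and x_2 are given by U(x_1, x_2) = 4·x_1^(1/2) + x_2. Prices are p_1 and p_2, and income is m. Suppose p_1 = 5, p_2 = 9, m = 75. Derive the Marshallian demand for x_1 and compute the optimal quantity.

Plugging in: x_1* = (2·9/5)² = 12.96.

x_1* = 12.96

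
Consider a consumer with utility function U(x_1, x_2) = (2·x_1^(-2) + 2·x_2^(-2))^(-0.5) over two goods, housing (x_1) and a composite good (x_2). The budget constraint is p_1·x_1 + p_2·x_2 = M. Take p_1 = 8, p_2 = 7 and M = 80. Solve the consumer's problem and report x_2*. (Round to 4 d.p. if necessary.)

MRS = MU_x_1/MU_x_2 = (x_2/x_1)^(3). Set equal to p_1/p_2.
Solve for the ratio: x_2/x_1 = [p_1/p_2]^(1/3).
With the ratio pinned down, the budget gives x_1* = M/(p_1 + p_2·(x_2/x_1)) and x_2* = (x_2/x_1)·x_1*.
Numerically x_2/x_1 = 1.045516, so x_1* = 80/(8 + 7·1.045516) = 5.2224 and x_2* = 1.045516·5.2224 = 5.4601.

x_2* = 5.4601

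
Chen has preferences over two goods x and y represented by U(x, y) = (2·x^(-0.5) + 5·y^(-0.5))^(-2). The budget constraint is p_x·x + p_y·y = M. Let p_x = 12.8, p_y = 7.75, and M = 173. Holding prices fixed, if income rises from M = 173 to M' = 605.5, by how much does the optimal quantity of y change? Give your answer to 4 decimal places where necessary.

From the CES first-order condition, (2/5)·(y/x)^(1.5) = p_x/p_y.
Solve for the ratio: y/x = [(5/2)·p_x/p_y]^(2/3).
Substitute y = (y/x)·x into the budget: x* = M/(p_x + p_y·(y/x)).
Numerically y/x = 2.573745, so x* = 173/(12.8 + 7.75·2.573745) = 5.283 and y* = 2.573745·5.283 = 13.5971.
At M' = 605.5: y* = 47.5899. Change: 47.5899 − 13.5971 = 33.9928.

Δy* = 33.9928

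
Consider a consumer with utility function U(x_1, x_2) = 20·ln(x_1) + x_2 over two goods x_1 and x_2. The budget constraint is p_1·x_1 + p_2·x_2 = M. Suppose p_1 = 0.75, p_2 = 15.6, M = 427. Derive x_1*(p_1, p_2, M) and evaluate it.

So x_1*(p_1,p_2) = 20·p_2/p_1, independent of income; and x_2* = (M − 20·p_2)/p_2.
At the given prices: x_1* = 20·15.6/0.75 = 416.

x_1* = 416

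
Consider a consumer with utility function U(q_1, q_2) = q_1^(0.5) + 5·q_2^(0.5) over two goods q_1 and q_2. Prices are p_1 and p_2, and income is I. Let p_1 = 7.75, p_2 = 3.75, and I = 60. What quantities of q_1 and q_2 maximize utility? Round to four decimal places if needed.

q_1* = 0.147, q_2* = 15.6962

With the ratio pinned down, the budget gives q_1* = I/(p_1 + p_2·(q_2/q_1)) and q_2* = (q_2/q_1)·q_1*.
Numerically q_2/q_1 = 106.777778, so q_1* = 60/(7.75 + 3.75·106.777778) = 0.147 and q_2* = 106.777778·0.147 = 15.6962.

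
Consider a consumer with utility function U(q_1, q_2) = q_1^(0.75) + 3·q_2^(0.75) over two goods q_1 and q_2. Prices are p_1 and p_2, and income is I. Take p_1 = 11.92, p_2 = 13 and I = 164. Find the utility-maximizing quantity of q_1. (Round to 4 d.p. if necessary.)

MRS = MU_q_1/MU_q_2 = (1/3)·(q_2/q_1)^(0.25). Set equal to p_1/p_2.
Solve for the ratio: q_2/q_1 = [3·p_1/p_2]^(4).
Substitute q_2 = (q_2/q_1)·q_1 into the budget: q_1* = I/(p_1 + p_2·(q_2/q_1)).
Numerically q_2/q_1 = 57.255423, so q_1* = 164/(11.92 + 13·57.255423) = 0.2169.

q_1* = 0.2169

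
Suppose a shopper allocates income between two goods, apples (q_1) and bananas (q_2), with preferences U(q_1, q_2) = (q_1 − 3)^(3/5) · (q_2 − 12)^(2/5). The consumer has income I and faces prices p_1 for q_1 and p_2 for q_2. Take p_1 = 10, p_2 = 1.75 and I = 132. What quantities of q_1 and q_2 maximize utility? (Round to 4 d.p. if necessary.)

MRS = (3/2)·(q_2−12)/(q_1−3). Tangency with p_1/p_2 gives q_2−12 = (2/3)·(p_1/p_2)·(q_1−3).
After buying the subsistence bundle (3, 12), a share 0.6 of the remaining income goes to q_1: q_1* = 3 + 0.6·(I − 3p_1 − 12p_2)/p_1.
Discretionary income = 132 − 3·10 − 12·1.75 = 81; q_1* = 3 + 0.6·81/10 = 7.86; q_2* = 12 + 0.4·81/1.75 = 30.5143.

q_1* = 7.86, q_2* = 30.5143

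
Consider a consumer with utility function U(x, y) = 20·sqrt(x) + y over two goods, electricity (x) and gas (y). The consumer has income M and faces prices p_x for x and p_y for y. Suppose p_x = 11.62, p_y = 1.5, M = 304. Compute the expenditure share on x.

share on x = 0.0637

Utility is quasi-linear in y; the FOC for x is 10/√x = p_x/p_y.
Solve: √x = 10·p_y/p_x, so x*(p_x,p_y) = (10·p_y/p_x)², and y* = (M − p_x·x*)/p_y.
Plugging in: x* = (10·1.5/11.62)² = 1.6664, y* = 189.7579.
Expenditure on x: 11.62·1.6664 = 19.3632; share = 0.0637.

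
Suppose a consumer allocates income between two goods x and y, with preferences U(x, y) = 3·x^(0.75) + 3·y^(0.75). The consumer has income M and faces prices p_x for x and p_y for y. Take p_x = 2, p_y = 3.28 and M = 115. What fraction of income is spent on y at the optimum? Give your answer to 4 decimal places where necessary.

MRS = MU_x/MU_y = (y/x)^(0.25). Set equal to p_x/p_y.
Hence y/x = (p_x/p_y)^(1/(0.25)), i.e. raised to the 4 power.
With the ratio pinned down, the budget gives x* = M/(p_x + p_y·(y/x)) and y* = (y/x)·x*.
Numerically y/x = 0.138237, so x* = 115/(2 + 3.28·0.138237) = 46.8734 and y* = 0.138237·46.8734 = 6.4796.
Expenditure on y: 3.28·6.4796 = 21.2532; share = 0.1848.

share on y = 0.1848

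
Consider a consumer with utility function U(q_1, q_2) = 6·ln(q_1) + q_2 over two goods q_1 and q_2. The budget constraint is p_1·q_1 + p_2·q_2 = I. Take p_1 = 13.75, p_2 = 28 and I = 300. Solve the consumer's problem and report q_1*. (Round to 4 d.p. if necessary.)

Set MRS = p_1/p_2: (6/q_1)/1 = p_1/p_2.
So q_1*(p_1,p_2) = 6·p_2/p_1, independent of income; and q_2* = (I − 6·p_2)/p_2.
At the given prices: q_1* = 6·28/13.75 = 12.2182.

q_1* = 12.2182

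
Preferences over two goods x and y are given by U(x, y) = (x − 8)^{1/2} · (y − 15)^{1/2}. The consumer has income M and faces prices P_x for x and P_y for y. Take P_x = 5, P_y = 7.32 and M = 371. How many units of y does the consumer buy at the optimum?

This is Cobb-Douglas in (x−8, y−15): tangency gives 0.5·P_y·(y−15) = 0.5·P_x·(x−8).
After buying the subsistence bundle (8, 15), a share 0.5 of the remaining income goes to x: x* = 8 + 0.5·(M − 8P_x − 15P_y)/P_x.
Discretionary income = 371 − 8·5 − 15·7.32 = 221.2; y* = 15 + 0.5·221.2/7.32 = 30.1093.

y* = 30.1093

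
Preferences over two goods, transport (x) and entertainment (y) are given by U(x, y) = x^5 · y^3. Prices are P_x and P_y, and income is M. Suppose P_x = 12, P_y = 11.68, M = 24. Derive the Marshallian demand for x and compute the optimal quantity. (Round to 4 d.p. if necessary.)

x* = 1.25

The MRS is (5/3)·y/x. Set MRS = P_x/P_y.
So 5·P_y·y = 3·P_x·x; combined with the budget, a share 0.625 of income goes to x.
Demand: x*(P_x,P_y,M) = 0.625·M/P_x and y* = 0.375·M/P_y.
At P_x=12, P_y=11.68, M=24: x* = 0.625·24/12 = 1.25.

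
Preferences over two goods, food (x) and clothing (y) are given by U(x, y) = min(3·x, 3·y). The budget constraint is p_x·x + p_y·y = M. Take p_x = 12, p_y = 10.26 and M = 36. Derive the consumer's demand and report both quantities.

With perfect complements, no substitution: consume in ratio x:y = 3:3.
Budget: p_x·x + p_y·x = M, so (3·p_x + 3·p_y)·x = 3·M.
Demand: x*(p_x,p_y,M) = 3·M/(3·p_x + 3·p_y), y* = 3·M/(3·p_x + 3·p_y).
Here 3·12 + 3·10.26 = 66.78, giving x* = 1.6173 and y* = 1.6173.

x* = 1.6173, y* = 1.6173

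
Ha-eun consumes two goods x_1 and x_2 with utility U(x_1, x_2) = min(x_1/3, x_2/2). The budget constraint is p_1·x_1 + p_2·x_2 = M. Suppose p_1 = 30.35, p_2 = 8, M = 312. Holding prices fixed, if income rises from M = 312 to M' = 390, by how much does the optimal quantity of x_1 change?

Δx_1* = 2.1859

With perfect complements, no substitution: consume in ratio x_1:x_2 = 3:2.
Budget: p_1·x_1 + p_2·(2/3)·x_1 = M, so (3·p_1 + 2·p_2)·x_1 = 3·M.
Demand: x_1*(p_1,p_2,M) = 3·M/(3·p_1 + 2·p_2), x_2* = 2·M/(3·p_1 + 2·p_2).
Here 3·30.35 + 2·8 = 107.05, giving x_1* = 8.7436.
At M' = 390: x_1* = 10.9295. Change: 10.9295 − 8.7436 = 2.1859.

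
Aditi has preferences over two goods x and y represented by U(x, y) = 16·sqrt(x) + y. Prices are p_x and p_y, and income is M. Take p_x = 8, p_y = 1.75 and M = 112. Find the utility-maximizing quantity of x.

Set MRS = p_x/p_y: 8·x^(−1/2) = p_x/p_y.
Thus x* = (8·p_y/p_x)² — independent of M — with the rest of income spent on y.
Plugging in: x* = (8·1.75/8)² = 3.0625.

x* = 3.0625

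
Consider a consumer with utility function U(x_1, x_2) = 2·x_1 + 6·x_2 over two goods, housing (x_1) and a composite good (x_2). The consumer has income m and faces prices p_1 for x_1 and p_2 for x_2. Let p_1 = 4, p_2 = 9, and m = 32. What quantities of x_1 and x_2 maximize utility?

x_1* = 0, x_2* = 3.5556

Perfect substitutes: compare marginal utility per dollar. 2/p_1 vs 6/p_2 → 0.5 vs 0.6667.
x_2 gives more utility per dollar, so spend all income on x_2: x_2* = m/p_2, x_1* = 0.
Numerically: x_1* = 0, x_2* = 3.5556.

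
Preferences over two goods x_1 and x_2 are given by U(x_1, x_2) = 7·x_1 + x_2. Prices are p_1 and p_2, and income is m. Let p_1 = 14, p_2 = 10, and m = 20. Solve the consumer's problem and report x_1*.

Perfect substitutes: compare marginal utility per dollar. 7/p_1 vs 1/p_2 → 0.5 vs 0.1.
x_1 gives more utility per dollar, so spend all income on x_1: x_1* = m/p_1, x_2* = 0.
Numerically: x_1* = 1.4286, x_2* = 0.

x_1* = 1.4286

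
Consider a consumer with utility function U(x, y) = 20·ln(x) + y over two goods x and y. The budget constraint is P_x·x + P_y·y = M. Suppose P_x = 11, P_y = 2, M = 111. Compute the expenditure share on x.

Set MRS = P_x/P_y: (20/x)/1 = P_x/P_y.
So x*(P_x,P_y) = 20·P_y/P_x, independent of income; and y* = (M − 20·P_y)/P_y.
At the given prices: x* = 20·2/11 = 3.6364, and y* = 35.5.
Expenditure on x: 11·3.6364 = 40; share = 0.3604.

share on x = 0.3604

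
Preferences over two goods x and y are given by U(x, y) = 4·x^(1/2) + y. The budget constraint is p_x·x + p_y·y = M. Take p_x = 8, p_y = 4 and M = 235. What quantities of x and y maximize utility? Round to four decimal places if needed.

x* = 1, y* = 56.75

Solve: √x = 2·p_y/p_x, so x*(p_x,p_y) = (2·p_y/p_x)², and y* = (M − p_x·x*)/p_y.
Plugging in: x* = (2·4/8)² = 1, y* = 56.75.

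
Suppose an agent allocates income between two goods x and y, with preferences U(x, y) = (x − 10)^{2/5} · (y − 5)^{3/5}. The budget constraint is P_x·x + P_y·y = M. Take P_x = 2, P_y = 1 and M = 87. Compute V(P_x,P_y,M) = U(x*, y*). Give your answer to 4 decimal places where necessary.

V = 23.9715

Substituting into the budget: x* = 10 + 0.4·(M − 10·P_x − 5·P_y)/P_x, and y* = 5 + 0.6·(…)/P_y.
Discretionary income = 87 − 10·2 − 5·1 = 62; x* = 10 + 0.4·62/2 = 22.4; y* = 5 + 0.6·62/1 = 42.2.
Utility at the optimum: U(22.4, 42.2) = 23.9715.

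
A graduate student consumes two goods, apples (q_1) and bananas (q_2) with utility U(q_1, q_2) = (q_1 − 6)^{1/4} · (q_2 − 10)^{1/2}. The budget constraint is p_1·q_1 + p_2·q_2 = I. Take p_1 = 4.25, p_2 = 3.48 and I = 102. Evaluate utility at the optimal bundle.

V = 3.8009

MRS = (1/2)·(q_2−10)/(q_1−6). Tangency with p_1/p_2 gives q_2−10 = 2·(p_1/p_2)·(q_1−6).
After buying the subsistence bundle (6, 10), a share 1/3 of the remaining income goes to q_1: q_1* = 6 + 1/3·(I − 6p_1 − 10p_2)/p_1.
Discretionary income = 102 − 6·4.25 − 10·3.48 = 41.7; q_1* = 6 + 1/3·41.7/4.25 = 9.2706; q_2* = 10 + 2/3·41.7/3.48 = 17.9885.
Utility at the optimum: U(9.2706, 17.9885) = 3.8009.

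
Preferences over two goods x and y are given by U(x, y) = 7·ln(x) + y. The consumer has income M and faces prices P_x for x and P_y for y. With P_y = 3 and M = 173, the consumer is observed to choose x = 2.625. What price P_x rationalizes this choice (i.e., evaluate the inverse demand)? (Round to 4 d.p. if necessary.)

MU_x = 7/x, MU_y = 1. Tangency: 7/x = P_x/P_y.
So x*(P_x,P_y) = 7·P_y/P_x, independent of income; and y* = (M − 7·P_y)/P_y.
Set x* = 2.625 in the demand function and solve for P_x: P_x = 8.

P_x = 8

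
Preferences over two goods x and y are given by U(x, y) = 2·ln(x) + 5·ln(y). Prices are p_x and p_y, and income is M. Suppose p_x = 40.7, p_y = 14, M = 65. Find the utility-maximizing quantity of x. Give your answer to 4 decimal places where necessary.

The MRS is (2/5)·y/x. Set MRS = p_x/p_y.
So 2·p_y·y = 5·p_x·x; combined with the budget, a share 2/7 of income goes to x.
Demand: x*(p_x,p_y,M) = 2/7·M/p_x and y* = 5/7·M/p_y.
At p_x=40.7, p_y=14, M=65: x* = 2/7·65/40.7 = 0.4563.

x* = 0.4563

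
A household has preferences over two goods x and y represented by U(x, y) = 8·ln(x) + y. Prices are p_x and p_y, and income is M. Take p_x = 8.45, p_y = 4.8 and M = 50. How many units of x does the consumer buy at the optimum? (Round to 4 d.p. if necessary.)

x* = 4.5444

MU_x = 8/x, MU_y = 1. Tangency: 8/x = p_x/p_y.
So x*(p_x,p_y) = 8·p_y/p_x, independent of income; and y* = (M − 8·p_y)/p_y.
At the given prices: x* = 8·4.8/8.45 = 4.5444.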